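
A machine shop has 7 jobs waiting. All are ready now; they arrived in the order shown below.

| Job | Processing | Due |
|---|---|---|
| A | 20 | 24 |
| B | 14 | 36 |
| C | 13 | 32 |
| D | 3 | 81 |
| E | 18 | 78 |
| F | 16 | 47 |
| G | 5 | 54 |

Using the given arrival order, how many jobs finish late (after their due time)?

3

FIFO (arrival order): A B C D E F G.
A: 0→20, due 24, tardiness 0
B: 20→34, due 36, tardiness 0
C: 34→47, due 32, tardiness 15
D: 47→50, due 81, tardiness 0
E: 50→68, due 78, tardiness 0
F: 68→84, due 47, tardiness 37
G: 84→89, due 54, tardiness 35
Late jobs: 3.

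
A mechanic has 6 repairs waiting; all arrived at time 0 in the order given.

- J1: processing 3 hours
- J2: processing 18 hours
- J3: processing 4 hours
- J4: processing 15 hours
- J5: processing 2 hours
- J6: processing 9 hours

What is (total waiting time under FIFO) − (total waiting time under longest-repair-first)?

-57

FIFO (arrival order): J1 J2 J3 J4 J5 J6.
J1: waits 0, runs 0→3
J2: waits 3, runs 3→21
J3: waits 21, runs 21→25
J4: waits 25, runs 25→40
J5: waits 40, runs 40→42
J6: waits 42, runs 42→51
Sum = 0+3+21+25+40+42 = 131.
LPT (decreasing processing time): J2 J4 J6 J3 J1 J5.
J2: waits 0, runs 0→18
J4: waits 18, runs 18→33
J6: waits 33, runs 33→42
J3: waits 42, runs 42→46
J1: waits 46, runs 46→49
J5: waits 49, runs 49→51
Sum = 0+18+33+42+46+49 = 188.
Difference = 131 − 188 = -57.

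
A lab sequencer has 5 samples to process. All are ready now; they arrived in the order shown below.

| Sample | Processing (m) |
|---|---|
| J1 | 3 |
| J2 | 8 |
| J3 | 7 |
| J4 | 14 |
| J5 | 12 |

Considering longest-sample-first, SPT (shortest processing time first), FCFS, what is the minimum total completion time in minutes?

LPT (decreasing processing time): J4 J5 J2 J3 J1.
J4: 0→14
J5: 14→26
J2: 26→34
J3: 34→41
J1: 41→44
Sum = 14+26+34+41+44 = 159.
SPT (increasing processing time): J1 J3 J2 J5 J4.
J1: 0→3
J3: 3→10
J2: 10→18
J5: 18→30
J4: 30→44
Sum = 3+10+18+30+44 = 105.
FIFO (arrival order): J1 J2 J3 J4 J5.
J1: 0→3
J2: 3→11
J3: 11→18
J4: 18→32
J5: 32→44
Sum = 3+11+18+32+44 = 108.
LPT 159, SPT 105, FIFO 108 → minimum 105.

105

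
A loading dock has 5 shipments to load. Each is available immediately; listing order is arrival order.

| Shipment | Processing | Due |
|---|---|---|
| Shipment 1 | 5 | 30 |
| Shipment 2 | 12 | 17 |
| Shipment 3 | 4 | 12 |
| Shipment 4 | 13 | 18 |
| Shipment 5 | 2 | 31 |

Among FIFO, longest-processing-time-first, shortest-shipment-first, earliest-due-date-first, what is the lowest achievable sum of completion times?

FIFO (arrival order): Shipment 1 Shipment 2 Shipment 3 Shipment 4 Shipment 5.
Shipment 1: 0→5
Shipment 2: 5→17
Shipment 3: 17→21
Shipment 4: 21→34
Shipment 5: 34→36
Sum = 5+17+21+34+36 = 113.
LPT (decreasing processing time): Shipment 4 Shipment 2 Shipment 1 Shipment 3 Shipment 5.
Shipment 4: 0→13
Shipment 2: 13→25
Shipment 1: 25→30
Shipment 3: 30→34
Shipment 5: 34→36
Sum = 13+25+30+34+36 = 138.
SPT (increasing processing time): Shipment 5 Shipment 3 Shipment 1 Shipment 2 Shipment 4.
Shipment 5: 0→2
Shipment 3: 2→6
Shipment 1: 6→11
Shipment 2: 11→23
Shipment 4: 23→36
Sum = 2+6+11+23+36 = 78.
EDD (increasing due date): Shipment 3 Shipment 2 Shipment 4 Shipment 1 Shipment 5.
Shipment 3: 0→4
Shipment 2: 4→16
Shipment 4: 16→29
Shipment 1: 29→34
Shipment 5: 34→36
Sum = 4+16+29+34+36 = 119.
FIFO 113, LPT 138, SPT 78, EDD 119 → minimum 78.

78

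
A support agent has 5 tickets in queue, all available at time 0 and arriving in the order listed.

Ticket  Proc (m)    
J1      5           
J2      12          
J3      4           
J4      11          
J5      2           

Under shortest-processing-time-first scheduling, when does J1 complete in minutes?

11

SPT (increasing processing time): J5 J3 J1 J4 J2.
J5: 0→2
J3: 2→6
J1: 6→11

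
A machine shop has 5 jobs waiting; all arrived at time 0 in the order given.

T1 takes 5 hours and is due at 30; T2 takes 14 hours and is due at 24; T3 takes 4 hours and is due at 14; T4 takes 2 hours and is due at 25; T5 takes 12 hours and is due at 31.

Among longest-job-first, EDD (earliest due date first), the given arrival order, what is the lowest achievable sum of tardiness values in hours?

6

LPT (decreasing processing time): T2 T5 T1 T3 T4.
T2: 0→14, due 24, tardiness 0
T5: 14→26, due 31, tardiness 0
T1: 26→31, due 30, tardiness 1
T3: 31→35, due 14, tardiness 21
T4: 35→37, due 25, tardiness 12
Sum = 0+0+1+21+12 = 34.
EDD (increasing due date): T3 T2 T4 T1 T5.
T3: 0→4, due 14, tardiness 0
T2: 4→18, due 24, tardiness 0
T4: 18→20, due 25, tardiness 0
T1: 20→25, due 30, tardiness 0
T5: 25→37, due 31, tardiness 6
Sum = 0+0+0+0+6 = 6.
FIFO (arrival order): T1 T2 T3 T4 T5.
T1: 0→5, due 30, tardiness 0
T2: 5→19, due 24, tardiness 0
T3: 19→23, due 14, tardiness 9
T4: 23→25, due 25, tardiness 0
T5: 25→37, due 31, tardiness 6
Sum = 0+0+9+0+6 = 15.
LPT 34, EDD 6, FIFO 15 → minimum 6.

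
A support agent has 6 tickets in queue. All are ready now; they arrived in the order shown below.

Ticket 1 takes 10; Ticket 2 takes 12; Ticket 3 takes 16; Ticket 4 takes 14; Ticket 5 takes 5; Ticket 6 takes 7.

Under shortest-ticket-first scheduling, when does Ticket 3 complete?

SPT (increasing processing time): Ticket 5 Ticket 6 Ticket 1 Ticket 2 Ticket 4 Ticket 3.
Ticket 5: 0→5
Ticket 6: 5→12
Ticket 1: 12→22
Ticket 2: 22→34
Ticket 4: 34→48
Ticket 3: 48→64

64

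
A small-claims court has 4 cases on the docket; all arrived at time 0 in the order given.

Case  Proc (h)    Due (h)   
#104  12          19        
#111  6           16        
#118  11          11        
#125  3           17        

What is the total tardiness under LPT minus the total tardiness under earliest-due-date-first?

LPT (decreasing processing time): #104 #118 #111 #125.
#104: 0→12, due 19, tardiness 0
#118: 12→23, due 11, tardiness 12
#111: 23→29, due 16, tardiness 13
#125: 29→32, due 17, tardiness 15
Sum = 0+12+13+15 = 40.
EDD (increasing due date): #118 #111 #125 #104.
#118: 0→11, due 11, tardiness 0
#111: 11→17, due 16, tardiness 1
#125: 17→20, due 17, tardiness 3
#104: 20→32, due 19, tardiness 13
Sum = 0+1+3+13 = 17.
Difference = 40 − 17 = 23.

23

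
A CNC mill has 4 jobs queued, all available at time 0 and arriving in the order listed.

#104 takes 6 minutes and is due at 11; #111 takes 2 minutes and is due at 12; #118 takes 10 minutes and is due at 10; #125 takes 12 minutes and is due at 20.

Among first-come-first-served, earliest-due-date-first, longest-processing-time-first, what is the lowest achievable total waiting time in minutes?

FIFO (arrival order): #104 #111 #118 #125.
#104: waits 0, runs 0→6
#111: waits 6, runs 6→8
#118: waits 8, runs 8→18
#125: waits 18, runs 18→30
Sum = 0+6+8+18 = 32.
EDD (increasing due date): #118 #104 #111 #125.
#118: waits 0, runs 0→10
#104: waits 10, runs 10→16
#111: waits 16, runs 16→18
#125: waits 18, runs 18→30
Sum = 0+10+16+18 = 44.
LPT (decreasing processing time): #125 #118 #104 #111.
#125: waits 0, runs 0→12
#118: waits 12, runs 12→22
#104: waits 22, runs 22→28
#111: waits 28, runs 28→30
Sum = 0+12+22+28 = 62.
FIFO 32, EDD 44, LPT 62 → minimum 32.

32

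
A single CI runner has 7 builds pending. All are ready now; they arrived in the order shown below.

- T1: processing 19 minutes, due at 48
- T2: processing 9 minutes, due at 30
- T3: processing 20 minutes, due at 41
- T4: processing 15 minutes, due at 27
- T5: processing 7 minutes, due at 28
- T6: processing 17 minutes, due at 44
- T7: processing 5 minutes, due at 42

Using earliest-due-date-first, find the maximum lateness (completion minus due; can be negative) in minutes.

44

EDD (increasing due date): T4 T5 T2 T3 T7 T6 T1.
T4: 0→15, due 27, lateness -12
T5: 15→22, due 28, lateness -6
T2: 22→31, due 30, lateness 1
T3: 31→51, due 41, lateness 10
T7: 51→56, due 42, lateness 14
T6: 56→73, due 44, lateness 29
T1: 73→92, due 48, lateness 44
Maximum = 44.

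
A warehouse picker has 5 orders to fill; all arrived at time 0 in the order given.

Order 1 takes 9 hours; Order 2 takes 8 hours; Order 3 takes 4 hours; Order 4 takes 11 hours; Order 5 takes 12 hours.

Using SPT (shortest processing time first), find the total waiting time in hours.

SPT (increasing processing time): Order 3 Order 2 Order 1 Order 4 Order 5.
Order 3: waits 0, runs 0→4
Order 2: waits 4, runs 4→12
Order 1: waits 12, runs 12→21
Order 4: waits 21, runs 21→32
Order 5: waits 32, runs 32→44
Sum = 0+4+12+21+32 = 69.

69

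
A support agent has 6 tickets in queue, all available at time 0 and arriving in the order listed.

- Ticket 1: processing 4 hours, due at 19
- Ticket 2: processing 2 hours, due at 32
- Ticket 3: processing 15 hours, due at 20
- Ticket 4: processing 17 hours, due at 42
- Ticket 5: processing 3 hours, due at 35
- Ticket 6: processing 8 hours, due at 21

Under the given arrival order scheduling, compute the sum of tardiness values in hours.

FIFO (arrival order): Ticket 1 Ticket 2 Ticket 3 Ticket 4 Ticket 5 Ticket 6.
Ticket 1: 0→4, due 19, tardiness 0
Ticket 2: 4→6, due 32, tardiness 0
Ticket 3: 6→21, due 20, tardiness 1
Ticket 4: 21→38, due 42, tardiness 0
Ticket 5: 38→41, due 35, tardiness 6
Ticket 6: 41→49, due 21, tardiness 28
Sum = 0+0+1+0+6+28 = 35.

35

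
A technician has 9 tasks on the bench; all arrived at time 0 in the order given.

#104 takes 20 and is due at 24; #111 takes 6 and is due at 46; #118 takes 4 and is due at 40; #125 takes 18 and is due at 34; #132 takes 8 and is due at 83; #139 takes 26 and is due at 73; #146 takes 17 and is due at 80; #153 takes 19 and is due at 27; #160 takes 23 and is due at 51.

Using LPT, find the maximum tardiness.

LPT (decreasing processing time): #139 #160 #104 #153 #125 #146 #132 #111 #118.
#139: 0→26, due 73, tardiness 0
#160: 26→49, due 51, tardiness 0
#104: 49→69, due 24, tardiness 45
#153: 69→88, due 27, tardiness 61
#125: 88→106, due 34, tardiness 72
#146: 106→123, due 80, tardiness 43
#132: 123→131, due 83, tardiness 48
#111: 131→137, due 46, tardiness 91
#118: 137→141, due 40, tardiness 101
Maximum = 101.

101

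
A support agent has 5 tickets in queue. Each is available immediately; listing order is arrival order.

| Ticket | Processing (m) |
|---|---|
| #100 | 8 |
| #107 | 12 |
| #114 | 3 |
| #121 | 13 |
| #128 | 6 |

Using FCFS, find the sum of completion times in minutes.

FIFO (arrival order): #100 #107 #114 #121 #128.
#100: 0→8
#107: 8→20
#114: 20→23
#121: 23→36
#128: 36→42
Sum = 8+20+23+36+42 = 129.

129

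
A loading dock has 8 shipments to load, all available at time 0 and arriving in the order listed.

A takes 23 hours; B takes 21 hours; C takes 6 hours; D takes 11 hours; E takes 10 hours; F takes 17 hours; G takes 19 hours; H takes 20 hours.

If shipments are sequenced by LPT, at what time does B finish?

44

LPT (decreasing processing time): A B H G F D E C.
A: 0→23
B: 23→44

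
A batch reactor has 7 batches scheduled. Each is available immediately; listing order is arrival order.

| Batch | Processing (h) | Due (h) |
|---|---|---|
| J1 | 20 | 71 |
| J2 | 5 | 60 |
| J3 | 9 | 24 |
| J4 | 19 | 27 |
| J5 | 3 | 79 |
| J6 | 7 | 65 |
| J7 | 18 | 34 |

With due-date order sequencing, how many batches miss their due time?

EDD (increasing due date): J3 J4 J7 J2 J6 J1 J5.
J3: 0→9, due 24, tardiness 0
J4: 9→28, due 27, tardiness 1
J7: 28→46, due 34, tardiness 12
J2: 46→51, due 60, tardiness 0
J6: 51→58, due 65, tardiness 0
J1: 58→78, due 71, tardiness 7
J5: 78→81, due 79, tardiness 2
Late batches: 4.

4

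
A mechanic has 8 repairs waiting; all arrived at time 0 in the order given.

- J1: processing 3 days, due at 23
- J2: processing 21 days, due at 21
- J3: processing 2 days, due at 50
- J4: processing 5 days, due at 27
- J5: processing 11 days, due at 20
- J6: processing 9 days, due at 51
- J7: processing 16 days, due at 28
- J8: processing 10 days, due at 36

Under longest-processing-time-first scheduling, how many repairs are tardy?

7

LPT (decreasing processing time): J2 J7 J5 J8 J6 J4 J1 J3.
J2: 0→21, due 21, tardiness 0
J7: 21→37, due 28, tardiness 9
J5: 37→48, due 20, tardiness 28
J8: 48→58, due 36, tardiness 22
J6: 58→67, due 51, tardiness 16
J4: 67→72, due 27, tardiness 45
J1: 72→75, due 23, tardiness 52
J3: 75→77, due 50, tardiness 27
Late repairs: 7.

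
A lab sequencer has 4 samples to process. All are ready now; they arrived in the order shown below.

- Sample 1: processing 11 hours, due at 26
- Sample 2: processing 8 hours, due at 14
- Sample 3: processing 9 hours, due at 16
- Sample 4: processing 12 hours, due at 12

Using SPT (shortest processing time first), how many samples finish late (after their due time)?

3

SPT (increasing processing time): Sample 2 Sample 3 Sample 1 Sample 4.
Sample 2: 0→8, due 14, tardiness 0
Sample 3: 8→17, due 16, tardiness 1
Sample 1: 17→28, due 26, tardiness 2
Sample 4: 28→40, due 12, tardiness 28
Late samples: 3.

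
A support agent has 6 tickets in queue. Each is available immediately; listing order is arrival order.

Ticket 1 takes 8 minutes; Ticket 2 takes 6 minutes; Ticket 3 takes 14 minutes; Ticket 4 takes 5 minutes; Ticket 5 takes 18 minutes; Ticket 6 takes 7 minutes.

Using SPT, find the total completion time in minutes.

158

SPT (increasing processing time): Ticket 4 Ticket 2 Ticket 6 Ticket 1 Ticket 3 Ticket 5.
Ticket 4: 0→5
Ticket 2: 5→11
Ticket 6: 11→18
Ticket 1: 18→26
Ticket 3: 26→40
Ticket 5: 40→58
Sum = 5+11+18+26+40+58 = 158.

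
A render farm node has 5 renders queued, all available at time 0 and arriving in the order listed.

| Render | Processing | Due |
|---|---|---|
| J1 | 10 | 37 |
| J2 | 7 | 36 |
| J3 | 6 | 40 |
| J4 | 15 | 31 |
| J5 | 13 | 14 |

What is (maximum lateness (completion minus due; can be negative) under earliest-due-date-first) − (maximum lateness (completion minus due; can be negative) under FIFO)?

-26

EDD (increasing due date): J5 J4 J2 J1 J3.
J5: 0→13, due 14, lateness -1
J4: 13→28, due 31, lateness -3
J2: 28→35, due 36, lateness -1
J1: 35→45, due 37, lateness 8
J3: 45→51, due 40, lateness 11
Maximum = 11.
FIFO (arrival order): J1 J2 J3 J4 J5.
J1: 0→10, due 37, lateness -27
J2: 10→17, due 36, lateness -19
J3: 17→23, due 40, lateness -17
J4: 23→38, due 31, lateness 7
J5: 38→51, due 14, lateness 37
Maximum = 37.
Difference = 11 − 37 = -26.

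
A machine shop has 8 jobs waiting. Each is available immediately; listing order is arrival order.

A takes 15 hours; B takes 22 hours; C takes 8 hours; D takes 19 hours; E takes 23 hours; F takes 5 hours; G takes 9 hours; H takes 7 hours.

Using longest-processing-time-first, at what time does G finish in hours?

88

LPT (decreasing processing time): E B D A G C H F.
E: 0→23
B: 23→45
D: 45→64
A: 64→79
G: 79→88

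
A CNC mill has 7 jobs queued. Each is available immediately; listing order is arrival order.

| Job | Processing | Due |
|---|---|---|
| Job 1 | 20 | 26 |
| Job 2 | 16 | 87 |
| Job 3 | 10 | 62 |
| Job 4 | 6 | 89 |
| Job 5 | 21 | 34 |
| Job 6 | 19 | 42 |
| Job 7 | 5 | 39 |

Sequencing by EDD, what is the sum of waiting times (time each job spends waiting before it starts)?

EDD (increasing due date): Job 1 Job 5 Job 7 Job 6 Job 3 Job 2 Job 4.
Job 1: waits 0, runs 0→20
Job 5: waits 20, runs 20→41
Job 7: waits 41, runs 41→46
Job 6: waits 46, runs 46→65
Job 3: waits 65, runs 65→75
Job 2: waits 75, runs 75→91
Job 4: waits 91, runs 91→97
Sum = 0+20+41+46+65+75+91 = 338.

338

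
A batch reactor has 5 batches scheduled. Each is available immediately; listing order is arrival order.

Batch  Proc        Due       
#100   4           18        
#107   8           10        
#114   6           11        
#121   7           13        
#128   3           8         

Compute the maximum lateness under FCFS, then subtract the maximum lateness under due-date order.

9

FIFO (arrival order): #100 #107 #114 #121 #128.
#100: 0→4, due 18, lateness -14
#107: 4→12, due 10, lateness 2
#114: 12→18, due 11, lateness 7
#121: 18→25, due 13, lateness 12
#128: 25→28, due 8, lateness 20
Maximum = 20.
EDD (increasing due date): #128 #107 #114 #121 #100.
#128: 0→3, due 8, lateness -5
#107: 3→11, due 10, lateness 1
#114: 11→17, due 11, lateness 6
#121: 17→24, due 13, lateness 11
#100: 24→28, due 18, lateness 10
Maximum = 11.
Difference = 20 − 11 = 9.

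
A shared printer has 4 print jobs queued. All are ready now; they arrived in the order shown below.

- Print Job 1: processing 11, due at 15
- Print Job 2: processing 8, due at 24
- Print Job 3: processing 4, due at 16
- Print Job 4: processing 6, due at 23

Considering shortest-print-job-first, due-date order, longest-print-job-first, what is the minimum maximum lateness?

SPT (increasing processing time): Print Job 3 Print Job 4 Print Job 2 Print Job 1.
Print Job 3: 0→4, due 16, lateness -12
Print Job 4: 4→10, due 23, lateness -13
Print Job 2: 10→18, due 24, lateness -6
Print Job 1: 18→29, due 15, lateness 14
Maximum = 14.
EDD (increasing due date): Print Job 1 Print Job 3 Print Job 4 Print Job 2.
Print Job 1: 0→11, due 15, lateness -4
Print Job 3: 11→15, due 16, lateness -1
Print Job 4: 15→21, due 23, lateness -2
Print Job 2: 21→29, due 24, lateness 5
Maximum = 5.
LPT (decreasing processing time): Print Job 1 Print Job 2 Print Job 4 Print Job 3.
Print Job 1: 0→11, due 15, lateness -4
Print Job 2: 11→19, due 24, lateness -5
Print Job 4: 19→25, due 23, lateness 2
Print Job 3: 25→29, due 16, lateness 13
Maximum = 13.
SPT 14, EDD 5, LPT 13 → minimum 5.

5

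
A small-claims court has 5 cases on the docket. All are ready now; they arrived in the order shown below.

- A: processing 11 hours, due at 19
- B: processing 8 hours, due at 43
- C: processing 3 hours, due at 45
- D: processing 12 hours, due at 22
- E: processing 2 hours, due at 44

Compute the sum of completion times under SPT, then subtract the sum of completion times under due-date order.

-54

SPT (increasing processing time): E C B A D.
E: 0→2
C: 2→5
B: 5→13
A: 13→24
D: 24→36
Sum = 2+5+13+24+36 = 80.
EDD (increasing due date): A D B E C.
A: 0→11
D: 11→23
B: 23→31
E: 31→33
C: 33→36
Sum = 11+23+31+33+36 = 134.
Difference = 80 − 134 = -54.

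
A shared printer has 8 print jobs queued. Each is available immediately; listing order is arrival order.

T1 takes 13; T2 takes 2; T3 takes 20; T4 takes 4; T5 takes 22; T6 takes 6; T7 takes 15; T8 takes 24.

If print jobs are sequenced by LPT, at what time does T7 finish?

81

LPT (decreasing processing time): T8 T5 T3 T7 T1 T6 T4 T2.
T8: 0→24
T5: 24→46
T3: 46→66
T7: 66→81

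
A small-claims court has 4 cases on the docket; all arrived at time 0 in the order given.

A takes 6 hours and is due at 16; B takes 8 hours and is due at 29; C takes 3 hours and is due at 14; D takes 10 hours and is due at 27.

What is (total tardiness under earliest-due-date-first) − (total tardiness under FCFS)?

EDD (increasing due date): C A D B.
C: 0→3, due 14, tardiness 0
A: 3→9, due 16, tardiness 0
D: 9→19, due 27, tardiness 0
B: 19→27, due 29, tardiness 0
Sum = 0+0+0+0 = 0.
FIFO (arrival order): A B C D.
A: 0→6, due 16, tardiness 0
B: 6→14, due 29, tardiness 0
C: 14→17, due 14, tardiness 3
D: 17→27, due 27, tardiness 0
Sum = 0+0+3+0 = 3.
Difference = 0 − 3 = -3.

-3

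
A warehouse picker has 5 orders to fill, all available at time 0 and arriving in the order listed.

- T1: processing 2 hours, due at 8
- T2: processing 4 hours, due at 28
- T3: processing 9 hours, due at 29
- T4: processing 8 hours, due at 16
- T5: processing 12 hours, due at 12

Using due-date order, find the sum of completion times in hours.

EDD (increasing due date): T1 T5 T4 T2 T3.
T1: 0→2
T5: 2→14
T4: 14→22
T2: 22→26
T3: 26→35
Sum = 2+14+22+26+35 = 99.

99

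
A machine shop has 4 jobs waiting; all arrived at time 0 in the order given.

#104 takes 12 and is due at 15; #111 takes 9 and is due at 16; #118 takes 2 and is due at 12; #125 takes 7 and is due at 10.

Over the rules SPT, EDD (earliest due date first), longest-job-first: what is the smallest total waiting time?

SPT (increasing processing time): #118 #125 #111 #104.
#118: waits 0, runs 0→2
#125: waits 2, runs 2→9
#111: waits 9, runs 9→18
#104: waits 18, runs 18→30
Sum = 0+2+9+18 = 29.
EDD (increasing due date): #125 #118 #104 #111.
#125: waits 0, runs 0→7
#118: waits 7, runs 7→9
#104: waits 9, runs 9→21
#111: waits 21, runs 21→30
Sum = 0+7+9+21 = 37.
LPT (decreasing processing time): #104 #111 #125 #118.
#104: waits 0, runs 0→12
#111: waits 12, runs 12→21
#125: waits 21, runs 21→28
#118: waits 28, runs 28→30
Sum = 0+12+21+28 = 61.
SPT 29, EDD 37, LPT 61 → minimum 29.

29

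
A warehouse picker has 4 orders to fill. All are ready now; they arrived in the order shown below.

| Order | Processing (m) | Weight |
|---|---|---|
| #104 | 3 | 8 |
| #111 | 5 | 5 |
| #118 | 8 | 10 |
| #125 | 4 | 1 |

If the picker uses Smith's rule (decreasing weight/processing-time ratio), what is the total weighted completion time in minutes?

WSPT (decreasing weight/processing-time ratio): #104 #118 #111 #125.
#104: finishes 3, weight 8, w·C = 24
#118: finishes 11, weight 10, w·C = 110
#111: finishes 16, weight 5, w·C = 80
#125: finishes 20, weight 1, w·C = 20
Sum = 24+110+80+20 = 234.

234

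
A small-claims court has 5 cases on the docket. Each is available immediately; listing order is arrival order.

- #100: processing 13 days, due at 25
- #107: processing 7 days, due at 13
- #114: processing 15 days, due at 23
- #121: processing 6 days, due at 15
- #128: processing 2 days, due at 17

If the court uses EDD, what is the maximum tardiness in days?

18

EDD (increasing due date): #107 #121 #128 #114 #100.
#107: 0→7, due 13, tardiness 0
#121: 7→13, due 15, tardiness 0
#128: 13→15, due 17, tardiness 0
#114: 15→30, due 23, tardiness 7
#100: 30→43, due 25, tardiness 18
Maximum = 18.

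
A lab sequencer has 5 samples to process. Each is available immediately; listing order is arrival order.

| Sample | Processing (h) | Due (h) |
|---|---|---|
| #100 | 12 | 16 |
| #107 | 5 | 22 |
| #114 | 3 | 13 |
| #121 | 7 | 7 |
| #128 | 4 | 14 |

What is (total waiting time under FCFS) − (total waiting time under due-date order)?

19

FIFO (arrival order): #100 #107 #114 #121 #128.
#100: waits 0, runs 0→12
#107: waits 12, runs 12→17
#114: waits 17, runs 17→20
#121: waits 20, runs 20→27
#128: waits 27, runs 27→31
Sum = 0+12+17+20+27 = 76.
EDD (increasing due date): #121 #114 #128 #100 #107.
#121: waits 0, runs 0→7
#114: waits 7, runs 7→10
#128: waits 10, runs 10→14
#100: waits 14, runs 14→26
#107: waits 26, runs 26→31
Sum = 0+7+10+14+26 = 57.
Difference = 76 − 57 = 19.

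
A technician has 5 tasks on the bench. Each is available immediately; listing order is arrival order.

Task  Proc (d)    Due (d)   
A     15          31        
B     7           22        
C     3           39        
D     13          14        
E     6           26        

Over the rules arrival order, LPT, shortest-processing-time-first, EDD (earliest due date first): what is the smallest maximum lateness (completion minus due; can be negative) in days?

10

FIFO (arrival order): A B C D E.
A: 0→15, due 31, lateness -16
B: 15→22, due 22, lateness 0
C: 22→25, due 39, lateness -14
D: 25→38, due 14, lateness 24
E: 38→44, due 26, lateness 18
Maximum = 24.
LPT (decreasing processing time): A D B E C.
A: 0→15, due 31, lateness -16
D: 15→28, due 14, lateness 14
B: 28→35, due 22, lateness 13
E: 35→41, due 26, lateness 15
C: 41→44, due 39, lateness 5
Maximum = 15.
SPT (increasing processing time): C E B D A.
C: 0→3, due 39, lateness -36
E: 3→9, due 26, lateness -17
B: 9→16, due 22, lateness -6
D: 16→29, due 14, lateness 15
A: 29→44, due 31, lateness 13
Maximum = 15.
EDD (increasing due date): D B E A C.
D: 0→13, due 14, lateness -1
B: 13→20, due 22, lateness -2
E: 20→26, due 26, lateness 0
A: 26→41, due 31, lateness 10
C: 41→44, due 39, lateness 5
Maximum = 10.
FIFO 24, LPT 15, SPT 15, EDD 10 → minimum 10.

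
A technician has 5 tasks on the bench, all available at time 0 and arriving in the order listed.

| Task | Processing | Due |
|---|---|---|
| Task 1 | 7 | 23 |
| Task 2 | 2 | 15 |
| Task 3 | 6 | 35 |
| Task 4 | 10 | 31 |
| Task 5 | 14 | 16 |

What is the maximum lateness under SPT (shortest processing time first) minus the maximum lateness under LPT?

-1

SPT (increasing processing time): Task 2 Task 3 Task 1 Task 4 Task 5.
Task 2: 0→2, due 15, lateness -13
Task 3: 2→8, due 35, lateness -27
Task 1: 8→15, due 23, lateness -8
Task 4: 15→25, due 31, lateness -6
Task 5: 25→39, due 16, lateness 23
Maximum = 23.
LPT (decreasing processing time): Task 5 Task 4 Task 1 Task 3 Task 2.
Task 5: 0→14, due 16, lateness -2
Task 4: 14→24, due 31, lateness -7
Task 1: 24→31, due 23, lateness 8
Task 3: 31→37, due 35, lateness 2
Task 2: 37→39, due 15, lateness 24
Maximum = 24.
Difference = 23 − 24 = -1.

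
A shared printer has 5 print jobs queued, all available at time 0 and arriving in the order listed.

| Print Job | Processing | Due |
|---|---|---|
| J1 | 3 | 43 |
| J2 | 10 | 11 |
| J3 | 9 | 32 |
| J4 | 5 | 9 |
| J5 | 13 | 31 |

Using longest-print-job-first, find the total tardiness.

40

LPT (decreasing processing time): J5 J2 J3 J4 J1.
J5: 0→13, due 31, tardiness 0
J2: 13→23, due 11, tardiness 12
J3: 23→32, due 32, tardiness 0
J4: 32→37, due 9, tardiness 28
J1: 37→40, due 43, tardiness 0
Sum = 0+12+0+28+0 = 40.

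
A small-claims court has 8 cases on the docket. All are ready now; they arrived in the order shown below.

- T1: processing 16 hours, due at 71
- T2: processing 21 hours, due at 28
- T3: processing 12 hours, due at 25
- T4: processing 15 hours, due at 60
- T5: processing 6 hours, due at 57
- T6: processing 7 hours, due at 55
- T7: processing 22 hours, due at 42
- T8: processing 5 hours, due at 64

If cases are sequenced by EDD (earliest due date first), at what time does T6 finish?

EDD (increasing due date): T3 T2 T7 T6 T5 T4 T8 T1.
T3: 0→12
T2: 12→33
T7: 33→55
T6: 55→62

62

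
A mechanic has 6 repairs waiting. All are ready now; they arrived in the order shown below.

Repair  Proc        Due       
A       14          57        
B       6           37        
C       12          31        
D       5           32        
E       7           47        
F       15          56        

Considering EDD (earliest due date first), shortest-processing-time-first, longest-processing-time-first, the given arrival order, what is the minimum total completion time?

167

EDD (increasing due date): C D B E F A.
C: 0→12
D: 12→17
B: 17→23
E: 23→30
F: 30→45
A: 45→59
Sum = 12+17+23+30+45+59 = 186.
SPT (increasing processing time): D B E C A F.
D: 0→5
B: 5→11
E: 11→18
C: 18→30
A: 30→44
F: 44→59
Sum = 5+11+18+30+44+59 = 167.
LPT (decreasing processing time): F A C E B D.
F: 0→15
A: 15→29
C: 29→41
E: 41→48
B: 48→54
D: 54→59
Sum = 15+29+41+48+54+59 = 246.
FIFO (arrival order): A B C D E F.
A: 0→14
B: 14→20
C: 20→32
D: 32→37
E: 37→44
F: 44→59
Sum = 14+20+32+37+44+59 = 206.
EDD 186, SPT 167, LPT 246, FIFO 206 → minimum 167.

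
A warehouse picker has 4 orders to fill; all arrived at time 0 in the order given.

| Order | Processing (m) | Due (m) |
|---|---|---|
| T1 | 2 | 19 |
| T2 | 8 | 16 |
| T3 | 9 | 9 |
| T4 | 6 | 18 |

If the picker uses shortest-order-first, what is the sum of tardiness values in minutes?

SPT (increasing processing time): T1 T4 T2 T3.
T1: 0→2, due 19, tardiness 0
T4: 2→8, due 18, tardiness 0
T2: 8→16, due 16, tardiness 0
T3: 16→25, due 9, tardiness 16
Sum = 0+0+0+16 = 16.

16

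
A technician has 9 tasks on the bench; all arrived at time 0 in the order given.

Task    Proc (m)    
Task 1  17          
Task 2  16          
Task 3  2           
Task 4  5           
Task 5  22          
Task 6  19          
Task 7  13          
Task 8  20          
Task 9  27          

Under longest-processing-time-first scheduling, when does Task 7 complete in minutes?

134

LPT (decreasing processing time): Task 9 Task 5 Task 8 Task 6 Task 1 Task 2 Task 7 Task 4 Task 3.
Task 9: 0→27
Task 5: 27→49
Task 8: 49→69
Task 6: 69→88
Task 1: 88→105
Task 2: 105→121
Task 7: 121→134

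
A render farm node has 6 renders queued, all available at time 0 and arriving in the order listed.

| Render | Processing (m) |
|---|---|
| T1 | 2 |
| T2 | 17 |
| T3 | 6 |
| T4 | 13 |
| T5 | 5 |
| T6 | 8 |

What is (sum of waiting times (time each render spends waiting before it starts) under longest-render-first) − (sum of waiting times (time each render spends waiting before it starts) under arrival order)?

LPT (decreasing processing time): T2 T4 T6 T3 T5 T1.
T2: waits 0, runs 0→17
T4: waits 17, runs 17→30
T6: waits 30, runs 30→38
T3: waits 38, runs 38→44
T5: waits 44, runs 44→49
T1: waits 49, runs 49→51
Sum = 0+17+30+38+44+49 = 178.
FIFO (arrival order): T1 T2 T3 T4 T5 T6.
T1: waits 0, runs 0→2
T2: waits 2, runs 2→19
T3: waits 19, runs 19→25
T4: waits 25, runs 25→38
T5: waits 38, runs 38→43
T6: waits 43, runs 43→51
Sum = 0+2+19+25+38+43 = 127.
Difference = 178 − 127 = 51.

51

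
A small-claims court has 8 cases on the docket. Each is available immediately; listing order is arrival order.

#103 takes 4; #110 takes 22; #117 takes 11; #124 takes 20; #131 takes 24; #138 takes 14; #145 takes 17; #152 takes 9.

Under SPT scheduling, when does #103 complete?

SPT (increasing processing time): #103 #152 #117 #138 #145 #124 #110 #131.
#103: 0→4

4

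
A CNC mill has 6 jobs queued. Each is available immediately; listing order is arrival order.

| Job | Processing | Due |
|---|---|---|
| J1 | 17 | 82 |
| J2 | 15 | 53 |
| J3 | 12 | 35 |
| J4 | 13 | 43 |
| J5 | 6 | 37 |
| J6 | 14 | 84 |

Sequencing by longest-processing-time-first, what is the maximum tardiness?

40

LPT (decreasing processing time): J1 J2 J6 J4 J3 J5.
J1: 0→17, due 82, tardiness 0
J2: 17→32, due 53, tardiness 0
J6: 32→46, due 84, tardiness 0
J4: 46→59, due 43, tardiness 16
J3: 59→71, due 35, tardiness 36
J5: 71→77, due 37, tardiness 40
Maximum = 40.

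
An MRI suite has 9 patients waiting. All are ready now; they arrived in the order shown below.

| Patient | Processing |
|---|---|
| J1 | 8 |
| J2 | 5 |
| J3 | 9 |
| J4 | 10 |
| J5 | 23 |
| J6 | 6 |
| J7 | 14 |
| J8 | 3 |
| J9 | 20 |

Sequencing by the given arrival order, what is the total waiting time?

FIFO (arrival order): J1 J2 J3 J4 J5 J6 J7 J8 J9.
J1: waits 0, runs 0→8
J2: waits 8, runs 8→13
J3: waits 13, runs 13→22
J4: waits 22, runs 22→32
J5: waits 32, runs 32→55
J6: waits 55, runs 55→61
J7: waits 61, runs 61→75
J8: waits 75, runs 75→78
J9: waits 78, runs 78→98
Sum = 0+8+13+22+32+55+61+75+78 = 344.

344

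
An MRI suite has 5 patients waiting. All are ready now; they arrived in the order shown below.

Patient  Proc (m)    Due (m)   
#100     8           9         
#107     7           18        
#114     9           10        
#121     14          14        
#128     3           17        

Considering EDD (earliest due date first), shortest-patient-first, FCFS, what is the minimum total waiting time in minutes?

58

EDD (increasing due date): #100 #114 #121 #128 #107.
#100: waits 0, runs 0→8
#114: waits 8, runs 8→17
#121: waits 17, runs 17→31
#128: waits 31, runs 31→34
#107: waits 34, runs 34→41
Sum = 0+8+17+31+34 = 90.
SPT (increasing processing time): #128 #107 #100 #114 #121.
#128: waits 0, runs 0→3
#107: waits 3, runs 3→10
#100: waits 10, runs 10→18
#114: waits 18, runs 18→27
#121: waits 27, runs 27→41
Sum = 0+3+10+18+27 = 58.
FIFO (arrival order): #100 #107 #114 #121 #128.
#100: waits 0, runs 0→8
#107: waits 8, runs 8→15
#114: waits 15, runs 15→24
#121: waits 24, runs 24→38
#128: waits 38, runs 38→41
Sum = 0+8+15+24+38 = 85.
EDD 90, SPT 58, FIFO 85 → minimum 58.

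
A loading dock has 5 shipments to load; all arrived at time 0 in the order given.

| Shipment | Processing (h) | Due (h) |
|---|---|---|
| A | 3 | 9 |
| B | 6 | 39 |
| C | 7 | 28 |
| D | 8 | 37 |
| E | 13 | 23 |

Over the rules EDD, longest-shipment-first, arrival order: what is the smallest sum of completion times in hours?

89

EDD (increasing due date): A E C D B.
A: 0→3
E: 3→16
C: 16→23
D: 23→31
B: 31→37
Sum = 3+16+23+31+37 = 110.
LPT (decreasing processing time): E D C B A.
E: 0→13
D: 13→21
C: 21→28
B: 28→34
A: 34→37
Sum = 13+21+28+34+37 = 133.
FIFO (arrival order): A B C D E.
A: 0→3
B: 3→9
C: 9→16
D: 16→24
E: 24→37
Sum = 3+9+16+24+37 = 89.
EDD 110, LPT 133, FIFO 89 → minimum 89.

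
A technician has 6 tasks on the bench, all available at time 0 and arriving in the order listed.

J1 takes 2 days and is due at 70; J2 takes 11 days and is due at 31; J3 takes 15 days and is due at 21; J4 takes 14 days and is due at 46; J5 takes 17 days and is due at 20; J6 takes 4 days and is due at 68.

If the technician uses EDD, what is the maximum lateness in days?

EDD (increasing due date): J5 J3 J2 J4 J6 J1.
J5: 0→17, due 20, lateness -3
J3: 17→32, due 21, lateness 11
J2: 32→43, due 31, lateness 12
J4: 43→57, due 46, lateness 11
J6: 57→61, due 68, lateness -7
J1: 61→63, due 70, lateness -7
Maximum = 12.

12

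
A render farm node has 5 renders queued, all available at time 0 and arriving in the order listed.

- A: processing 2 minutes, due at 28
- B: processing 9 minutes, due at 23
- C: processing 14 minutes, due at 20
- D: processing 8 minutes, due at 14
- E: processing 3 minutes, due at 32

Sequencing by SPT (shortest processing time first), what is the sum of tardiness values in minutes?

SPT (increasing processing time): A E D B C.
A: 0→2, due 28, tardiness 0
E: 2→5, due 32, tardiness 0
D: 5→13, due 14, tardiness 0
B: 13→22, due 23, tardiness 0
C: 22→36, due 20, tardiness 16
Sum = 0+0+0+0+16 = 16.

16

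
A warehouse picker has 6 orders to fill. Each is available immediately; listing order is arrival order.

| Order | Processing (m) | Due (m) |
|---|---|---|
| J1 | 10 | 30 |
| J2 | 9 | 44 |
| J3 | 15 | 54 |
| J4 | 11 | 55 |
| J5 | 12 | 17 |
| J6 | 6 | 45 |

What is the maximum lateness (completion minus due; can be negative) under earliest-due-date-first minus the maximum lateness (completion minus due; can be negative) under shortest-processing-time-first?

EDD (increasing due date): J5 J1 J2 J6 J3 J4.
J5: 0→12, due 17, lateness -5
J1: 12→22, due 30, lateness -8
J2: 22→31, due 44, lateness -13
J6: 31→37, due 45, lateness -8
J3: 37→52, due 54, lateness -2
J4: 52→63, due 55, lateness 8
Maximum = 8.
SPT (increasing processing time): J6 J2 J1 J4 J5 J3.
J6: 0→6, due 45, lateness -39
J2: 6→15, due 44, lateness -29
J1: 15→25, due 30, lateness -5
J4: 25→36, due 55, lateness -19
J5: 36→48, due 17, lateness 31
J3: 48→63, due 54, lateness 9
Maximum = 31.
Difference = 8 − 31 = -23.

-23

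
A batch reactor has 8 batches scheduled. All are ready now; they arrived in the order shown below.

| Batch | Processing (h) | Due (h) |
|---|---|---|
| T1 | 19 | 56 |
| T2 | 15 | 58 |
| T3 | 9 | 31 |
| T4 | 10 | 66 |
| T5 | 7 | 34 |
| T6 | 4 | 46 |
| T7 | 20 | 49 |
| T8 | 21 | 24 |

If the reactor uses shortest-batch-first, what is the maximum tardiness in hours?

81

SPT (increasing processing time): T6 T5 T3 T4 T2 T1 T7 T8.
T6: 0→4, due 46, tardiness 0
T5: 4→11, due 34, tardiness 0
T3: 11→20, due 31, tardiness 0
T4: 20→30, due 66, tardiness 0
T2: 30→45, due 58, tardiness 0
T1: 45→64, due 56, tardiness 8
T7: 64→84, due 49, tardiness 35
T8: 84→105, due 24, tardiness 81
Maximum = 81.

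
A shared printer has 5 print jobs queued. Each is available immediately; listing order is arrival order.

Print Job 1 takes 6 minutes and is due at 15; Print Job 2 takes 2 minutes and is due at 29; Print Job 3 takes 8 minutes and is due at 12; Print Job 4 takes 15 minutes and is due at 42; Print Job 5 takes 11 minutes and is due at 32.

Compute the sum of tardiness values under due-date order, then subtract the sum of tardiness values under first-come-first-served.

EDD (increasing due date): Print Job 3 Print Job 1 Print Job 2 Print Job 5 Print Job 4.
Print Job 3: 0→8, due 12, tardiness 0
Print Job 1: 8→14, due 15, tardiness 0
Print Job 2: 14→16, due 29, tardiness 0
Print Job 5: 16→27, due 32, tardiness 0
Print Job 4: 27→42, due 42, tardiness 0
Sum = 0+0+0+0+0 = 0.
FIFO (arrival order): Print Job 1 Print Job 2 Print Job 3 Print Job 4 Print Job 5.
Print Job 1: 0→6, due 15, tardiness 0
Print Job 2: 6→8, due 29, tardiness 0
Print Job 3: 8→16, due 12, tardiness 4
Print Job 4: 16→31, due 42, tardiness 0
Print Job 5: 31→42, due 32, tardiness 10
Sum = 0+0+4+0+10 = 14.
Difference = 0 − 14 = -14.

-14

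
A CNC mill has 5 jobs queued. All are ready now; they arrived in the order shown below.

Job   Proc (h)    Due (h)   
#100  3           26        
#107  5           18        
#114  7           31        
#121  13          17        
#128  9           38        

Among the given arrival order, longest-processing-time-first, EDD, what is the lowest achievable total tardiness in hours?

0

FIFO (arrival order): #100 #107 #114 #121 #128.
#100: 0→3, due 26, tardiness 0
#107: 3→8, due 18, tardiness 0
#114: 8→15, due 31, tardiness 0
#121: 15→28, due 17, tardiness 11
#128: 28→37, due 38, tardiness 0
Sum = 0+0+0+11+0 = 11.
LPT (decreasing processing time): #121 #128 #114 #107 #100.
#121: 0→13, due 17, tardiness 0
#128: 13→22, due 38, tardiness 0
#114: 22→29, due 31, tardiness 0
#107: 29→34, due 18, tardiness 16
#100: 34→37, due 26, tardiness 11
Sum = 0+0+0+16+11 = 27.
EDD (increasing due date): #121 #107 #100 #114 #128.
#121: 0→13, due 17, tardiness 0
#107: 13→18, due 18, tardiness 0
#100: 18→21, due 26, tardiness 0
#114: 21→28, due 31, tardiness 0
#128: 28→37, due 38, tardiness 0
Sum = 0+0+0+0+0 = 0.
FIFO 11, LPT 27, EDD 0 → minimum 0.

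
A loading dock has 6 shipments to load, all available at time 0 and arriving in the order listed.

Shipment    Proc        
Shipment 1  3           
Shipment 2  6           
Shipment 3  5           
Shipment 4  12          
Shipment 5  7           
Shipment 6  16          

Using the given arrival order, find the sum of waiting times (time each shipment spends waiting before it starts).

FIFO (arrival order): Shipment 1 Shipment 2 Shipment 3 Shipment 4 Shipment 5 Shipment 6.
Shipment 1: waits 0, runs 0→3
Shipment 2: waits 3, runs 3→9
Shipment 3: waits 9, runs 9→14
Shipment 4: waits 14, runs 14→26
Shipment 5: waits 26, runs 26→33
Shipment 6: waits 33, runs 33→49
Sum = 0+3+9+14+26+33 = 85.

85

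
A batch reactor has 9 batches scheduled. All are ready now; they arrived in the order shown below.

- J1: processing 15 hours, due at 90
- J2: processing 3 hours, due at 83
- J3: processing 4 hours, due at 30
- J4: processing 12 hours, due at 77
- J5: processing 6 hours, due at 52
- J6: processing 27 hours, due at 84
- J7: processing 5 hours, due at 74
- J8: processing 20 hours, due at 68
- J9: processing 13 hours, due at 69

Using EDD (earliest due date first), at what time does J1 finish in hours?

105

EDD (increasing due date): J3 J5 J8 J9 J7 J4 J2 J6 J1.
J3: 0→4
J5: 4→10
J8: 10→30
J9: 30→43
J7: 43→48
J4: 48→60
J2: 60→63
J6: 63→90
J1: 90→105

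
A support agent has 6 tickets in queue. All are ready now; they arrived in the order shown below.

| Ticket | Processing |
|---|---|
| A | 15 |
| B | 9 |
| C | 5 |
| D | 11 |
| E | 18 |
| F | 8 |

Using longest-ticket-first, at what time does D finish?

LPT (decreasing processing time): E A D B F C.
E: 0→18
A: 18→33
D: 33→44

44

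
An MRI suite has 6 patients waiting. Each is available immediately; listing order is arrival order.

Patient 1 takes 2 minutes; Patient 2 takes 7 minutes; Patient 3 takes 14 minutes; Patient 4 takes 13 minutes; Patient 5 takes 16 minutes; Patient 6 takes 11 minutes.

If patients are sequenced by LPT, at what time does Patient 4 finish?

LPT (decreasing processing time): Patient 5 Patient 3 Patient 4 Patient 6 Patient 2 Patient 1.
Patient 5: 0→16
Patient 3: 16→30
Patient 4: 30→43

43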